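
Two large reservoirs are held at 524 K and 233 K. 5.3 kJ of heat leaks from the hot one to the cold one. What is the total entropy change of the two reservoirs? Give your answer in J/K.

ΔS_hot = −Q/T_H = −5300/524 = -10.11 J/K and ΔS_cold = +Q/T_C = 5300/233 = 22.75 J/K.
ΔS_total = -10.11 + 22.75 = 12.6 J/K, positive as the second law requires.

ΔS_total = 12.6 J/K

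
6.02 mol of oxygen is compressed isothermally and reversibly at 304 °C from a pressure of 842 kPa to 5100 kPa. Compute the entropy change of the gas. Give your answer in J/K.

ΔS_gas = -90.2 J/K

For an isothermal ideal gas ΔS_gas = nR ln(P₁/P₂) = 6.02 × 8.314 × ln(842/5100) = -90.2 J/K.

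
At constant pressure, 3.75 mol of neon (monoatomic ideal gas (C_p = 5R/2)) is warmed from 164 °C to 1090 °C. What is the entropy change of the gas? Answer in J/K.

In kelvin: T₁ = 437.15 K, T₂ = 1363.15 K. At constant pressure, ΔS = nC_p ln(T₂/T₁) with C_p = 5R/2 = 20.79 J mol⁻¹ K⁻¹.
ΔS = 3.75 × 20.79 × ln(1363.15/437.15) = 88.6 J/K.

ΔS = 88.6 J/K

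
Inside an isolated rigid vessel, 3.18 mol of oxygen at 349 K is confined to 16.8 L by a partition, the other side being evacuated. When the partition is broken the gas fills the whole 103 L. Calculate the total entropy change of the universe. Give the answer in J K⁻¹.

ΔS_universe = 47.9 J/K

No heat is exchanged and no work is done, so the ideal-gas temperature stays constant.
Entropy is a state function; using a reversible isothermal path, ΔS_gas = nR ln(V₂/V₁) = 3.18 × 8.314 × ln(103/16.8) = 47.9 J/K.
The insulated surroundings exchange no heat, so ΔS_surr = 0 and ΔS_universe = ΔS_gas.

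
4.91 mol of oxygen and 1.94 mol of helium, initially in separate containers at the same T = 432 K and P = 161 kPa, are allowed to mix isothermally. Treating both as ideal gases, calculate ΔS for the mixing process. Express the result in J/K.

ΔS_mix = 33.9 J/K

Mole fractions: x_A = 4.91/6.85 = 0.717, x_B = 0.283.
ΔS_mix = −R(n_A ln x_A + n_B ln x_B) = −8.314 × (4.91 ln 0.717 + 1.94 ln 0.283) = 33.9 J/K.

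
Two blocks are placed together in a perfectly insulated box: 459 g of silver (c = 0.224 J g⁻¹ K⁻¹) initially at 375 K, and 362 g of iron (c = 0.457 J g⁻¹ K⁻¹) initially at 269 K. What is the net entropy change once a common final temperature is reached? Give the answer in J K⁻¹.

ΔS_total = 3.58 J/K

Energy balance: T_f = (m₁c₁T₁ + m₂c₂T₂)/(m₁c₁ + m₂c₂) = 309.63 K.
ΔS₁ = m₁c₁ ln(T_f/T₁) = 102.816 × ln(309.63/375) = -19.69 J/K.
ΔS₂ = m₂c₂ ln(T_f/T₂) = 165.434 × ln(309.63/269) = 23.27 J/K.
ΔS_total = -19.69 + 23.27 = 3.58 J/K.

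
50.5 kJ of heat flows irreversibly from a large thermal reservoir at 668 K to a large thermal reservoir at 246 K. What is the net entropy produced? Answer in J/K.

ΔS_total = 130 J/K

ΔS_hot = −Q/T_H = −50500/668 = -75.6 J/K and ΔS_cold = +Q/T_C = 50500/246 = 205.3 J/K.
ΔS_total = -75.6 + 205.3 = 130 J/K, positive as the second law requires.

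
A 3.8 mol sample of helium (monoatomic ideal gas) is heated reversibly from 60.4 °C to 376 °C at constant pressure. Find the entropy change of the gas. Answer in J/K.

ΔS = 52.6 J/K

In kelvin: T₁ = 333.55 K, T₂ = 649.15 K. At constant pressure, ΔS = nC_p ln(T₂/T₁) with C_p = 5R/2 = 20.79 J mol⁻¹ K⁻¹.
ΔS = 3.8 × 20.79 × ln(649.15/333.55) = 52.6 J/K.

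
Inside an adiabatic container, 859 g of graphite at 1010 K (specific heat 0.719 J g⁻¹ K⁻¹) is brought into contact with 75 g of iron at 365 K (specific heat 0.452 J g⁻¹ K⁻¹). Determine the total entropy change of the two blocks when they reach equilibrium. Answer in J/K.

Energy balance: T_f = (m₁c₁T₁ + m₂c₂T₂)/(m₁c₁ + m₂c₂) = 976.44 K.
ΔS₁ = m₁c₁ ln(T_f/T₁) = 617.621 × ln(976.44/1010) = -20.87 J/K.
ΔS₂ = m₂c₂ ln(T_f/T₂) = 33.9 × ln(976.44/365) = 33.36 J/K.
ΔS_total = -20.87 + 33.36 = 12.5 J/K.

ΔS_total = 12.5 J/K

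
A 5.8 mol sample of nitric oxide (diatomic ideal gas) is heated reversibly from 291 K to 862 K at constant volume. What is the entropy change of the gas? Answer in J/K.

ΔS = 131 J/K

At constant volume, ΔS = nC_V ln(T₂/T₁) with C_V = 5R/2 = 20.79 J mol⁻¹ K⁻¹.
ΔS = 5.8 × 20.79 × ln(862/291) = 131 J/K.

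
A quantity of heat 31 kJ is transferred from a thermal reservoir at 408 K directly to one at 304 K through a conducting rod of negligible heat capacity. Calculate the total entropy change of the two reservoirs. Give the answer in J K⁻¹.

ΔS_total = 26 J/K

ΔS_hot = −Q/T_H = −31000/408 = -75.98 J/K and ΔS_cold = +Q/T_C = 31000/304 = 102 J/K.
ΔS_total = -75.98 + 102 = 26 J/K, positive as the second law requires.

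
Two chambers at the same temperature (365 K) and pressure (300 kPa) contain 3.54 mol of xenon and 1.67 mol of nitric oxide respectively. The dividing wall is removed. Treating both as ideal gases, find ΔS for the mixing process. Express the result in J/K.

Mole fractions: x_A = 3.54/5.21 = 0.679, x_B = 0.321.
ΔS_mix = −R(n_A ln x_A + n_B ln x_B) = −8.314 × (3.54 ln 0.679 + 1.67 ln 0.321) = 27.2 J/K.

ΔS_mix = 27.2 J/K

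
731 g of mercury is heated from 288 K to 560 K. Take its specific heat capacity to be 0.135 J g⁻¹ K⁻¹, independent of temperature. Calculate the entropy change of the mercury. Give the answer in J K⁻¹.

ΔS = 65.6 J/K

ΔS = ∫dQ_rev/T = m c ln(T₂/T₁) = 731 × 0.135 × ln(560/288) = 65.6 J/K.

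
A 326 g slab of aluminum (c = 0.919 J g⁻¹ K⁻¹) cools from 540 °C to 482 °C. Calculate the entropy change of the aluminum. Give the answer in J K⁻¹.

ΔS = -22.2 J/K

In kelvin: T₁ = 813.15 K, T₂ = 755.15 K. ΔS = ∫dQ_rev/T = m c ln(T₂/T₁) = 326 × 0.919 × ln(755.15/813.15) = -22.2 J/K.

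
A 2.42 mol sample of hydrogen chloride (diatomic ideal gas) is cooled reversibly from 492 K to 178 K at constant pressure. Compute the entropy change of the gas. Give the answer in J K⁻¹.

ΔS = -71.6 J/K

At constant pressure, ΔS = nC_p ln(T₂/T₁) with C_p = 7R/2 = 29.1 J mol⁻¹ K⁻¹.
ΔS = 2.42 × 29.1 × ln(178/492) = -71.6 J/K.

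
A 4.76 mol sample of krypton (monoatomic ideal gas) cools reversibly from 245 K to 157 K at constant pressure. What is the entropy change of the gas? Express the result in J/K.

At constant pressure, ΔS = nC_p ln(T₂/T₁) with C_p = 5R/2 = 20.79 J mol⁻¹ K⁻¹.
ΔS = 4.76 × 20.79 × ln(157/245) = -44 J/K.

ΔS = -44 J/K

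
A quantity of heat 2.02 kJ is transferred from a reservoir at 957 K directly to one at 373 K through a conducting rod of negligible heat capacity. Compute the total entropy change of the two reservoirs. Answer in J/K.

ΔS_hot = −Q/T_H = −2020/957 = -2.1108 J/K and ΔS_cold = +Q/T_C = 2020/373 = 5.4155 J/K.
ΔS_total = -2.1108 + 5.4155 = 3.3 J/K, positive as the second law requires.

ΔS_total = 3.3 J/K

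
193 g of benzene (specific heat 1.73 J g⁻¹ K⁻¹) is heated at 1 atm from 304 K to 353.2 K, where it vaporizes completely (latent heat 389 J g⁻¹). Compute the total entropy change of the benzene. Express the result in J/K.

ΔS = 263 J/K

Warming step: ΔS₁ = m c ln(T_tr/T_i) = 193 × 1.73 × ln(353.2/304) = 50.09 J/K.
Phase change: ΔS₂ = +mL/T_tr = 193 × 389 / 353.2 = 212.6 J/K.
ΔS_total = (50.09) + (212.6) = 263 J/K.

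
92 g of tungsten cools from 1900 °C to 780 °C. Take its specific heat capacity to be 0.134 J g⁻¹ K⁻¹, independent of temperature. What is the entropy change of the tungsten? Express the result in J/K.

ΔS = -8.93 J/K

In kelvin: T₁ = 2173.15 K, T₂ = 1053.15 K. ΔS = ∫dQ_rev/T = m c ln(T₂/T₁) = 92 × 0.134 × ln(1053.15/2173.15) = -8.93 J/K.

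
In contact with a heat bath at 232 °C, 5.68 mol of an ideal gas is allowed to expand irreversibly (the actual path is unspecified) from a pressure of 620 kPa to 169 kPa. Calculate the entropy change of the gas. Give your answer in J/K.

Entropy is a state function, so ΔS_gas depends only on the end states.
For an isothermal ideal gas ΔS_gas = nR ln(P₁/P₂) = 5.68 × 8.314 × ln(620/169) = 61.4 J/K.

ΔS_gas = 61.4 J/K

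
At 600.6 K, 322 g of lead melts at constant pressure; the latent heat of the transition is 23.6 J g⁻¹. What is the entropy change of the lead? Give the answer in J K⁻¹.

Heat absorbed by the substance: Q = mL = 322 × 23.6 = 7599.2 J.
At constant T, ΔS = Q_rev/T = 7599.2 / 600.6 = 12.7 J/K.

ΔS = 12.7 J/K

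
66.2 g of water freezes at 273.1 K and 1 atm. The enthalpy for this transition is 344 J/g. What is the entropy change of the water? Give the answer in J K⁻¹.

ΔS = -83.4 J/K

Heat released by the substance: Q = −mL = −66.2 × 344 = −22772.8 J.
At constant T, ΔS = Q_rev/T = −22772.8 / 273.1 = -83.4 J/K.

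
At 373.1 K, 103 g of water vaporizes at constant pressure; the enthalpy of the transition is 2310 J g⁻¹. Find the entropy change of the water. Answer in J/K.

Heat absorbed by the substance: Q = mL = 103 × 2310 = 237930 J.
At constant T, ΔS = Q_rev/T = 237930 / 373.1 = 638 J/K.

ΔS = 638 J/K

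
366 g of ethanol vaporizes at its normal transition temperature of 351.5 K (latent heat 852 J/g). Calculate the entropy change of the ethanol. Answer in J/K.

ΔS = 887 J/K

Heat absorbed by the substance: Q = mL = 366 × 852 = 311832 J.
At constant T, ΔS = Q_rev/T = 311832 / 351.5 = 887 J/K.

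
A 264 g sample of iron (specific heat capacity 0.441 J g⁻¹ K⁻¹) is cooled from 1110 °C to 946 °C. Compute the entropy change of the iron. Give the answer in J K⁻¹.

ΔS = -14.7 J/K

In kelvin: T₁ = 1383.15 K, T₂ = 1219.15 K. ΔS = ∫dQ_rev/T = m c ln(T₂/T₁) = 264 × 0.441 × ln(1219.15/1383.15) = -14.7 J/K.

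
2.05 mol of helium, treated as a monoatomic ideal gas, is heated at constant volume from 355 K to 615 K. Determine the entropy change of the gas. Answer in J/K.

At constant volume, ΔS = nC_V ln(T₂/T₁) with C_V = 3R/2 = 12.47 J mol⁻¹ K⁻¹.
ΔS = 2.05 × 12.47 × ln(615/355) = 14 J/K.

ΔS = 14 J/K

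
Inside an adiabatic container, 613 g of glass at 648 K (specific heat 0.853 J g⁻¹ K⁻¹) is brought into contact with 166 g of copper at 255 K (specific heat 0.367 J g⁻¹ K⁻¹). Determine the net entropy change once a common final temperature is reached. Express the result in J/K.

ΔS_total = 18.6 J/K

Energy balance: T_f = (m₁c₁T₁ + m₂c₂T₂)/(m₁c₁ + m₂c₂) = 606.99 K.
ΔS₁ = m₁c₁ ln(T_f/T₁) = 522.889 × ln(606.99/648) = -34.19 J/K.
ΔS₂ = m₂c₂ ln(T_f/T₂) = 60.922 × ln(606.99/255) = 52.83 J/K.
ΔS_total = -34.19 + 52.83 = 18.6 J/K.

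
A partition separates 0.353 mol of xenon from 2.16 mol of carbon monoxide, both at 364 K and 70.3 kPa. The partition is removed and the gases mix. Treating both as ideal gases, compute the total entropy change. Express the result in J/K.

Mole fractions: x_A = 0.353/2.51 = 0.14, x_B = 0.86.
ΔS_mix = −R(n_A ln x_A + n_B ln x_B) = −8.314 × (0.353 ln 0.14 + 2.16 ln 0.86) = 8.48 J/K.

ΔS_mix = 8.48 J/K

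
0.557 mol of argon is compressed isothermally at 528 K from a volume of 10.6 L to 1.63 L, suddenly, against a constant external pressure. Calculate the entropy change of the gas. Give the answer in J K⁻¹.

Entropy is a state function, so ΔS_gas depends only on the end states.
For an isothermal ideal gas ΔS_gas = nR ln(V₂/V₁) = 0.557 × 8.314 × ln(1.63/10.6) = -8.67 J/K.

ΔS_gas = -8.67 J/K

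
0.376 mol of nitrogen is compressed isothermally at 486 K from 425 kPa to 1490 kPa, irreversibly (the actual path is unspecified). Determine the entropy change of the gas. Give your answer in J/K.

ΔS_gas = -3.92 J/K

Entropy is a state function, so ΔS_gas depends only on the end states.
For an isothermal ideal gas ΔS_gas = nR ln(P₁/P₂) = 0.376 × 8.314 × ln(425/1490) = -3.92 J/K.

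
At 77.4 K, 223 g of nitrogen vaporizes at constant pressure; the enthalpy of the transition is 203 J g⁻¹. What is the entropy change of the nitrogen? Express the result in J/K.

ΔS = 585 J/K

Heat absorbed by the substance: Q = mL = 223 × 203 = 45269 J.
At constant T, ΔS = Q_rev/T = 45269 / 77.4 = 585 J/K.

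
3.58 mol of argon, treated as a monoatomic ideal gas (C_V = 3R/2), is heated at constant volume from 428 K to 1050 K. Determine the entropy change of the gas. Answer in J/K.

At constant volume, ΔS = nC_V ln(T₂/T₁) with C_V = 3R/2 = 12.47 J mol⁻¹ K⁻¹.
ΔS = 3.58 × 12.47 × ln(1050/428) = 40.1 J/K.

ΔS = 40.1 J/K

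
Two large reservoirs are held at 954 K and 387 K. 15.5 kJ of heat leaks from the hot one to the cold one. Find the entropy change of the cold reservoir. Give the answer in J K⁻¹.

ΔS_cold = 40.1 J/K

The cold reservoir gains heat Q, so ΔS_cold = +Q/T_C = 15500/387 = 40.1 J/K.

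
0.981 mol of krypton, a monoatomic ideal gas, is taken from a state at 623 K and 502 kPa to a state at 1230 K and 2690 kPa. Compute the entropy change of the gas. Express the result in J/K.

ΔS = 0.178 J/K

ΔS = nC_p ln(T₂/T₁) − nR ln(P₂/P₁), with C_p = 5R/2 = 20.79 J mol⁻¹ K⁻¹ for a monoatomic ideal gas.
ΔS = 0.981 × [20.79 × ln(1230/623) − 8.314 × ln(2690/502)] = 0.178 J/K.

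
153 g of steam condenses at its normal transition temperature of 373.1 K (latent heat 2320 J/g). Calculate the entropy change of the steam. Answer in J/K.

ΔS = -951 J/K

Heat released by the substance: Q = −mL = −153 × 2320 = −354960 J.
At constant T, ΔS = Q_rev/T = −354960 / 373.1 = -951 J/K.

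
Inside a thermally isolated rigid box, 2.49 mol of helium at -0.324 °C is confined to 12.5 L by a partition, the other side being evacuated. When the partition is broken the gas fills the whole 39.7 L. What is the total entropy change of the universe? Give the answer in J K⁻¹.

No heat is exchanged and no work is done, so the ideal-gas temperature stays constant.
Entropy is a state function; using a reversible isothermal path, ΔS_gas = nR ln(V₂/V₁) = 2.49 × 8.314 × ln(39.7/12.5) = 23.9 J/K.
The insulated surroundings exchange no heat, so ΔS_surr = 0 and ΔS_universe = ΔS_gas.

ΔS_universe = 23.9 J/K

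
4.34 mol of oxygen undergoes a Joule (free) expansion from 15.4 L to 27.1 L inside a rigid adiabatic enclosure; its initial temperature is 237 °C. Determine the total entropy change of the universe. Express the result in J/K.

No heat is exchanged and no work is done, so the ideal-gas temperature stays constant.
Entropy is a state function; using a reversible isothermal path, ΔS_gas = nR ln(V₂/V₁) = 4.34 × 8.314 × ln(27.1/15.4) = 20.4 J/K.
The insulated surroundings exchange no heat, so ΔS_surr = 0 and ΔS_universe = ΔS_gas.

ΔS_universe = 20.4 J/K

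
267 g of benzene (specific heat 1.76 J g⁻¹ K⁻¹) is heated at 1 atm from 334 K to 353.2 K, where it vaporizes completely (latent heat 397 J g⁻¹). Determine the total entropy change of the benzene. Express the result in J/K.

Warming step: ΔS₁ = m c ln(T_tr/T_i) = 267 × 1.76 × ln(353.2/334) = 26.27 J/K.
Phase change: ΔS₂ = +mL/T_tr = 267 × 397 / 353.2 = 300.1 J/K.
ΔS_total = (26.27) + (300.1) = 326 J/K.

ΔS = 326 J/K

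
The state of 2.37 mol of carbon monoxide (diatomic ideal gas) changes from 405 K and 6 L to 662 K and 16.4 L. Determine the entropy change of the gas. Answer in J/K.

ΔS = 44 J/K

Entropy is a state function: ΔS = nC_V ln(T₂/T₁) + nR ln(V₂/V₁), with C_V = 5R/2 = 20.79 J mol⁻¹ K⁻¹ for a diatomic ideal gas.
ΔS = 2.37 × [20.79 × ln(662/405) + 8.314 × ln(16.4/6)] = 44 J/K.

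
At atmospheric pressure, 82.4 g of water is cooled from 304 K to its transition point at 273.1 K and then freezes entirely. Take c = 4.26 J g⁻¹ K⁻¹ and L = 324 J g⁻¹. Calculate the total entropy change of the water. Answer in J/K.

Cooling step: ΔS₁ = m c ln(T_tr/T_i) = 82.4 × 4.26 × ln(273.1/304) = -37.63 J/K.
Phase change: ΔS₂ = −mL/T_tr = −82.4 × 324 / 273.1 = -97.76 J/K.
ΔS_total = (-37.63) + (-97.76) = -135 J/K.

ΔS = -135 J/K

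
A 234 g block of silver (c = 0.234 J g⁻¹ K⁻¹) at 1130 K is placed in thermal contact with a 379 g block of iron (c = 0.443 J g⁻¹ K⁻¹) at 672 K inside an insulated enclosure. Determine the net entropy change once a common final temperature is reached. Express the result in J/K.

ΔS_total = 6.04 J/K

Energy balance: T_f = (m₁c₁T₁ + m₂c₂T₂)/(m₁c₁ + m₂c₂) = 784.63 K.
ΔS₁ = m₁c₁ ln(T_f/T₁) = 54.756 × ln(784.63/1130) = -19.973 J/K.
ΔS₂ = m₂c₂ ln(T_f/T₂) = 167.897 × ln(784.63/672) = 26.017 J/K.
ΔS_total = -19.973 + 26.017 = 6.04 J/K.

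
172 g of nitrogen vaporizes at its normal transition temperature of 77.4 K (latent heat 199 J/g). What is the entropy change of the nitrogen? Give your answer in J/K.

ΔS = 442 J/K

Heat absorbed by the substance: Q = mL = 172 × 199 = 34228 J.
At constant T, ΔS = Q_rev/T = 34228 / 77.4 = 442 J/K.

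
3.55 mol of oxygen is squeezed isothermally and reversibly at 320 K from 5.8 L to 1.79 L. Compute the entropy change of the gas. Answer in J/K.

For an isothermal ideal gas ΔS_gas = nR ln(V₂/V₁) = 3.55 × 8.314 × ln(1.79/5.8) = -34.7 J/K.

ΔS_gas = -34.7 J/K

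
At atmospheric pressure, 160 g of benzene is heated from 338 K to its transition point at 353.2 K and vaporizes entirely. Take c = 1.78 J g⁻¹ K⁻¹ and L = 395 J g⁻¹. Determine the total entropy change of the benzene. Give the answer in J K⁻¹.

ΔS = 191 J/K

Warming step: ΔS₁ = m c ln(T_tr/T_i) = 160 × 1.78 × ln(353.2/338) = 12.53 J/K.
Phase change: ΔS₂ = +mL/T_tr = 160 × 395 / 353.2 = 178.9 J/K.
ΔS_total = (12.53) + (178.9) = 191 J/K.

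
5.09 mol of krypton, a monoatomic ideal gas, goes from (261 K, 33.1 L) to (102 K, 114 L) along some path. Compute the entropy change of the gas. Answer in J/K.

ΔS = -7.31 J/K

Entropy is a state function: ΔS = nC_V ln(T₂/T₁) + nR ln(V₂/V₁), with C_V = 3R/2 = 12.47 J mol⁻¹ K⁻¹ for a monoatomic ideal gas.
ΔS = 5.09 × [12.47 × ln(102/261) + 8.314 × ln(114/33.1)] = -7.31 J/K.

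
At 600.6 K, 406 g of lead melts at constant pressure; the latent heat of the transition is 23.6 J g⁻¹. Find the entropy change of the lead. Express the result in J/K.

Heat absorbed by the substance: Q = mL = 406 × 23.6 = 9581.6 J.
At constant T, ΔS = Q_rev/T = 9581.6 / 600.6 = 16 J/K.

ΔS = 16 J/K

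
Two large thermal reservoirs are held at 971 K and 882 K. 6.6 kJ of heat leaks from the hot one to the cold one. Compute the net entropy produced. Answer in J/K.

ΔS_hot = −Q/T_H = −6600/971 = -6.797 J/K and ΔS_cold = +Q/T_C = 6600/882 = 7.483 J/K.
ΔS_total = -6.797 + 7.483 = 0.686 J/K, positive as the second law requires.

ΔS_total = 0.686 J/K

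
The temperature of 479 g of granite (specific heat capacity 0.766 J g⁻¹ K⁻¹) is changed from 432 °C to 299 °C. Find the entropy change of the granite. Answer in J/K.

In kelvin: T₁ = 705.15 K, T₂ = 572.15 K. ΔS = ∫dQ_rev/T = m c ln(T₂/T₁) = 479 × 0.766 × ln(572.15/705.15) = -76.7 J/K.

ΔS = -76.7 J/K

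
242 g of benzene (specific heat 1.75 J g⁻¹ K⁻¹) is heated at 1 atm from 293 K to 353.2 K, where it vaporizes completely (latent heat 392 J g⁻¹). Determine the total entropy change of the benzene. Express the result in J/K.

Warming step: ΔS₁ = m c ln(T_tr/T_i) = 242 × 1.75 × ln(353.2/293) = 79.14 J/K.
Phase change: ΔS₂ = +mL/T_tr = 242 × 392 / 353.2 = 268.6 J/K.
ΔS_total = (79.14) + (268.6) = 348 J/K.

ΔS = 348 J/K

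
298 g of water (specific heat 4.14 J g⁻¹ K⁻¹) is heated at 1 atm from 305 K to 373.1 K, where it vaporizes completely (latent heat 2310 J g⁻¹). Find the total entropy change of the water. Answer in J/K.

Warming step: ΔS₁ = m c ln(T_tr/T_i) = 298 × 4.14 × ln(373.1/305) = 248.6 J/K.
Phase change: ΔS₂ = +mL/T_tr = 298 × 2310 / 373.1 = 1845 J/K.
ΔS_total = (248.6) + (1845) = 2090 J/K.

ΔS = 2090 J/K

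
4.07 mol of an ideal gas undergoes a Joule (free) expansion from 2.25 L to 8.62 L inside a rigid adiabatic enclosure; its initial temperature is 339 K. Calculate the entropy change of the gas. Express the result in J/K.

ΔS_gas = 45.4 J/K

No heat is exchanged and no work is done, so the ideal-gas temperature stays constant.
Entropy is a state function; using a reversible isothermal path, ΔS_gas = nR ln(V₂/V₁) = 4.07 × 8.314 × ln(8.62/2.25) = 45.4 J/K.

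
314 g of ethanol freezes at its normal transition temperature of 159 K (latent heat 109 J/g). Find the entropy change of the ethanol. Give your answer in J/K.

ΔS = -215 J/K

Heat released by the substance: Q = −mL = −314 × 109 = −34226 J.
At constant T, ΔS = Q_rev/T = −34226 / 159 = -215 J/K.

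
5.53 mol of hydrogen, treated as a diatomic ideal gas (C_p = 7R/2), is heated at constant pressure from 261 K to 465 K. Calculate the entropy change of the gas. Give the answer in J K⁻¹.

ΔS = 92.9 J/K

At constant pressure, ΔS = nC_p ln(T₂/T₁) with C_p = 7R/2 = 29.1 J mol⁻¹ K⁻¹.
ΔS = 5.53 × 29.1 × ln(465/261) = 92.9 J/K.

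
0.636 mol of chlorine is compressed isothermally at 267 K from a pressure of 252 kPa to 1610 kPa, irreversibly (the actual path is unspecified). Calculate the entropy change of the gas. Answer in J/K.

ΔS_gas = -9.81 J/K

Entropy is a state function, so ΔS_gas depends only on the end states.
For an isothermal ideal gas ΔS_gas = nR ln(P₁/P₂) = 0.636 × 8.314 × ln(252/1610) = -9.81 J/K.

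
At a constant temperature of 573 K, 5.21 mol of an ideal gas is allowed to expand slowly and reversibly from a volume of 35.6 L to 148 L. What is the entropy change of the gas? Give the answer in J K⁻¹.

For an isothermal ideal gas ΔS_gas = nR ln(V₂/V₁) = 5.21 × 8.314 × ln(148/35.6) = 61.7 J/K.

ΔS_gas = 61.7 J/K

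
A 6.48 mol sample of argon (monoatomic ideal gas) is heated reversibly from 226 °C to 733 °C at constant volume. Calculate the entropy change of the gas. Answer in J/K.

ΔS = 56.6 J/K

In kelvin: T₁ = 499.15 K, T₂ = 1006.15 K. At constant volume, ΔS = nC_V ln(T₂/T₁) with C_V = 3R/2 = 12.47 J mol⁻¹ K⁻¹.
ΔS = 6.48 × 12.47 × ln(1006.15/499.15) = 56.6 J/K.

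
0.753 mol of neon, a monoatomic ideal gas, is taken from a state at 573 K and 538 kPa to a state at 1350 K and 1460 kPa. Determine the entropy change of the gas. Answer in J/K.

ΔS = nC_p ln(T₂/T₁) − nR ln(P₂/P₁), with C_p = 5R/2 = 20.79 J mol⁻¹ K⁻¹ for a monoatomic ideal gas.
ΔS = 0.753 × [20.79 × ln(1350/573) − 8.314 × ln(1460/538)] = 7.16 J/K.

ΔS = 7.16 J/K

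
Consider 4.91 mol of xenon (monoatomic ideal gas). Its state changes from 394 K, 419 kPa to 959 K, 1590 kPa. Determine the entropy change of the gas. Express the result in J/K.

ΔS = nC_p ln(T₂/T₁) − nR ln(P₂/P₁), with C_p = 5R/2 = 20.79 J mol⁻¹ K⁻¹ for a monoatomic ideal gas.
ΔS = 4.91 × [20.79 × ln(959/394) − 8.314 × ln(1590/419)] = 36.3 J/K.

ΔS = 36.3 J/K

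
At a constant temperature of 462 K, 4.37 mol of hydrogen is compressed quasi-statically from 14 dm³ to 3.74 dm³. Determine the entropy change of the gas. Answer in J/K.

ΔS_gas = -48 J/K

For an isothermal ideal gas ΔS_gas = nR ln(V₂/V₁) = 4.37 × 8.314 × ln(3.74/14) = -48 J/K.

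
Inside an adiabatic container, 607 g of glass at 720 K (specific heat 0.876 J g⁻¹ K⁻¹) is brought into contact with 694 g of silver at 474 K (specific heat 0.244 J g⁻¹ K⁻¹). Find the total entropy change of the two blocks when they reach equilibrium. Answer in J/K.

Energy balance: T_f = (m₁c₁T₁ + m₂c₂T₂)/(m₁c₁ + m₂c₂) = 660.58 K.
ΔS₁ = m₁c₁ ln(T_f/T₁) = 531.732 × ln(660.58/720) = -45.8 J/K.
ΔS₂ = m₂c₂ ln(T_f/T₂) = 169.336 × ln(660.58/474) = 56.2 J/K.
ΔS_total = -45.8 + 56.2 = 10.4 J/K.

ΔS_total = 10.4 J/K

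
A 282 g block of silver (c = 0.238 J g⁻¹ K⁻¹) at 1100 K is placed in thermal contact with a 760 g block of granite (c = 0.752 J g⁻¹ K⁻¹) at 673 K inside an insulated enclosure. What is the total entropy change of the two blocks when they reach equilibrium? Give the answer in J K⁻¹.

Energy balance: T_f = (m₁c₁T₁ + m₂c₂T₂)/(m₁c₁ + m₂c₂) = 717.87 K.
ΔS₁ = m₁c₁ ln(T_f/T₁) = 67.116 × ln(717.87/1100) = -28.64 J/K.
ΔS₂ = m₂c₂ ln(T_f/T₂) = 571.52 × ln(717.87/673) = 36.89 J/K.
ΔS_total = -28.64 + 36.89 = 8.25 J/K.

ΔS_total = 8.25 J/K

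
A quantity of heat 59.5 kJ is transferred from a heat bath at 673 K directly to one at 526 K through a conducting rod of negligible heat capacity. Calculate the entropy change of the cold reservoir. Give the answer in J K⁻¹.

The cold reservoir gains heat Q, so ΔS_cold = +Q/T_C = 59500/526 = 113 J/K.

ΔS_cold = 113 J/K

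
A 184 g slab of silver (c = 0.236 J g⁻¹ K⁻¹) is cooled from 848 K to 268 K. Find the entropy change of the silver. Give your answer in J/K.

ΔS = -50 J/K

ΔS = ∫dQ_rev/T = m c ln(T₂/T₁) = 184 × 0.236 × ln(268/848) = -50 J/K.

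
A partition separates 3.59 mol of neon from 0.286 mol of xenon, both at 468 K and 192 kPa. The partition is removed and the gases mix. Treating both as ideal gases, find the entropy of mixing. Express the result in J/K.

ΔS_mix = 8.49 J/K

Mole fractions: x_A = 3.59/3.88 = 0.926, x_B = 0.0738.
ΔS_mix = −R(n_A ln x_A + n_B ln x_B) = −8.314 × (3.59 ln 0.926 + 0.286 ln 0.0738) = 8.49 J/K.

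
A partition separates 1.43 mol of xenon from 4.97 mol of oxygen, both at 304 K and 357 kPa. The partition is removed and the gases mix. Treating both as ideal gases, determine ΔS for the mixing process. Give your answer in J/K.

ΔS_mix = 28.3 J/K

Mole fractions: x_A = 1.43/6.4 = 0.223, x_B = 0.777.
ΔS_mix = −R(n_A ln x_A + n_B ln x_B) = −8.314 × (1.43 ln 0.223 + 4.97 ln 0.777) = 28.3 J/K.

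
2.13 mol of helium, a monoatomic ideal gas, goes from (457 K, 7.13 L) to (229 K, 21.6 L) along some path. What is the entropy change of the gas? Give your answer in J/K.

ΔS = 1.27 J/K

Entropy is a state function: ΔS = nC_V ln(T₂/T₁) + nR ln(V₂/V₁), with C_V = 3R/2 = 12.47 J mol⁻¹ K⁻¹ for a monoatomic ideal gas.
ΔS = 2.13 × [12.47 × ln(229/457) + 8.314 × ln(21.6/7.13)] = 1.27 J/K.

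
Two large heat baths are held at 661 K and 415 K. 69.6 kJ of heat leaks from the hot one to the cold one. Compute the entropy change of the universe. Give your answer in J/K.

ΔS_hot = −Q/T_H = −69600/661 = -105.3 J/K and ΔS_cold = +Q/T_C = 69600/415 = 167.7 J/K.
ΔS_total = -105.3 + 167.7 = 62.4 J/K, positive as the second law requires.

ΔS_total = 62.4 J/K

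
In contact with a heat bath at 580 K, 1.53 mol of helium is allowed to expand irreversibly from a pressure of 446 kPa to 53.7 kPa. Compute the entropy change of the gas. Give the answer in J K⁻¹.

ΔS_gas = 26.9 J/K

Entropy is a state function, so ΔS_gas depends only on the end states.
For an isothermal ideal gas ΔS_gas = nR ln(P₁/P₂) = 1.53 × 8.314 × ln(446/53.7) = 26.9 J/K.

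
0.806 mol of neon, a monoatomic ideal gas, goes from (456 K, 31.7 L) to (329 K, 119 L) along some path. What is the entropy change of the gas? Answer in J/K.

Entropy is a state function: ΔS = nC_V ln(T₂/T₁) + nR ln(V₂/V₁), with C_V = 3R/2 = 12.47 J mol⁻¹ K⁻¹ for a monoatomic ideal gas.
ΔS = 0.806 × [12.47 × ln(329/456) + 8.314 × ln(119/31.7)] = 5.58 J/K.

ΔS = 5.58 J/K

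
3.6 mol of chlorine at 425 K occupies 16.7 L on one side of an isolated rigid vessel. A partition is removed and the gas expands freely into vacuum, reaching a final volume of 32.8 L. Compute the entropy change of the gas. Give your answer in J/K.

ΔS_gas = 20.2 J/K

For an ideal gas in free expansion Q = 0 and W = 0, so T is unchanged.
Entropy is a state function; using a reversible isothermal path, ΔS_gas = nR ln(V₂/V₁) = 3.6 × 8.314 × ln(32.8/16.7) = 20.2 J/K.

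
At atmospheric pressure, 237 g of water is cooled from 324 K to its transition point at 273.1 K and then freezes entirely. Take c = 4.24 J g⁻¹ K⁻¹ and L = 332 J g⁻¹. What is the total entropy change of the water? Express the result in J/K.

ΔS = -460 J/K

Cooling step: ΔS₁ = m c ln(T_tr/T_i) = 237 × 4.24 × ln(273.1/324) = -171.7 J/K.
Phase change: ΔS₂ = −mL/T_tr = −237 × 332 / 273.1 = -288.1 J/K.
ΔS_total = (-171.7) + (-288.1) = -460 J/K.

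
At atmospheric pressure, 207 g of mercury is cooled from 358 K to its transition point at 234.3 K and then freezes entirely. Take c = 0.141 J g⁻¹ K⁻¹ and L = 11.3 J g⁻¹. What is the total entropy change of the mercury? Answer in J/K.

Cooling step: ΔS₁ = m c ln(T_tr/T_i) = 207 × 0.141 × ln(234.3/358) = -12.37 J/K.
Phase change: ΔS₂ = −mL/T_tr = −207 × 11.3 / 234.3 = -9.983 J/K.
ΔS_total = (-12.37) + (-9.983) = -22.4 J/K.

ΔS = -22.4 J/K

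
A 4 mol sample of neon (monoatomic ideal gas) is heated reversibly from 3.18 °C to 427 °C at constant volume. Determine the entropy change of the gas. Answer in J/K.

In kelvin: T₁ = 276.33 K, T₂ = 700.15 K. At constant volume, ΔS = nC_V ln(T₂/T₁) with C_V = 3R/2 = 12.47 J mol⁻¹ K⁻¹.
ΔS = 4 × 12.47 × ln(700.15/276.33) = 46.4 J/K.

ΔS = 46.4 J/K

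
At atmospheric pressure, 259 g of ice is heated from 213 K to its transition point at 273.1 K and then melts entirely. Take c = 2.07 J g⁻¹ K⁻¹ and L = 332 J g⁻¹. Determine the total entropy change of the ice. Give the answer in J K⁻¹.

Warming step: ΔS₁ = m c ln(T_tr/T_i) = 259 × 2.07 × ln(273.1/213) = 133.3 J/K.
Phase change: ΔS₂ = +mL/T_tr = 259 × 332 / 273.1 = 314.9 J/K.
ΔS_total = (133.3) + (314.9) = 448 J/K.

ΔS = 448 J/K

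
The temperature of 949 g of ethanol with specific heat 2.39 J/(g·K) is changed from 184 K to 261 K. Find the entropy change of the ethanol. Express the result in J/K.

ΔS = ∫dQ_rev/T = m c ln(T₂/T₁) = 949 × 2.39 × ln(261/184) = 793 J/K.

ΔS = 793 J/K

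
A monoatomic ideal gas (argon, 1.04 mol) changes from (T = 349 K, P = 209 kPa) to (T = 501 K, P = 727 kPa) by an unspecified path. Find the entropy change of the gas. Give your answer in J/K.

ΔS = nC_p ln(T₂/T₁) − nR ln(P₂/P₁), with C_p = 5R/2 = 20.79 J mol⁻¹ K⁻¹ for a monoatomic ideal gas.
ΔS = 1.04 × [20.79 × ln(501/349) − 8.314 × ln(727/209)] = -2.96 J/K.

ΔS = -2.96 J/K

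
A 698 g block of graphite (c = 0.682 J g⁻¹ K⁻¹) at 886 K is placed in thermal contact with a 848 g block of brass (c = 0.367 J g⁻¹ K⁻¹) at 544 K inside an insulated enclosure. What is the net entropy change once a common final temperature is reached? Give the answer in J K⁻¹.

Energy balance: T_f = (m₁c₁T₁ + m₂c₂T₂)/(m₁c₁ + m₂c₂) = 750.8 K.
ΔS₁ = m₁c₁ ln(T_f/T₁) = 476.036 × ln(750.8/886) = -78.82 J/K.
ΔS₂ = m₂c₂ ln(T_f/T₂) = 311.216 × ln(750.8/544) = 100.3 J/K.
ΔS_total = -78.82 + 100.3 = 21.5 J/K.

ΔS_total = 21.5 J/K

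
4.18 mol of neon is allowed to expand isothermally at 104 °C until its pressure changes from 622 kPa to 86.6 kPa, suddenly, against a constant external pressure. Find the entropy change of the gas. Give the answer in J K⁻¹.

Entropy is a state function, so ΔS_gas depends only on the end states.
For an isothermal ideal gas ΔS_gas = nR ln(P₁/P₂) = 4.18 × 8.314 × ln(622/86.6) = 68.5 J/K.

ΔS_gas = 68.5 J/K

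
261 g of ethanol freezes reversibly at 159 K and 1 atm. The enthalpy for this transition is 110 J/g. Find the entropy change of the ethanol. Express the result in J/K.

Heat released by the substance: Q = −mL = −261 × 110 = −28710 J.
At constant T, ΔS = Q_rev/T = −28710 / 159 = -181 J/K.

ΔS = -181 J/K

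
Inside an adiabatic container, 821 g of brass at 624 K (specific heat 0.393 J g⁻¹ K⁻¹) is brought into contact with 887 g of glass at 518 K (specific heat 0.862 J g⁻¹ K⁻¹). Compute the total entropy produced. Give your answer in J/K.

ΔS_total = 4.03 J/K

Energy balance: T_f = (m₁c₁T₁ + m₂c₂T₂)/(m₁c₁ + m₂c₂) = 549.46 K.
ΔS₁ = m₁c₁ ln(T_f/T₁) = 322.653 × ln(549.46/624) = -41.05 J/K.
ΔS₂ = m₂c₂ ln(T_f/T₂) = 764.594 × ln(549.46/518) = 45.08 J/K.
ΔS_total = -41.05 + 45.08 = 4.03 J/K.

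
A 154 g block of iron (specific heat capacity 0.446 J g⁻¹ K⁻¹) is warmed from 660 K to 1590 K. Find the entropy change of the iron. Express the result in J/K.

ΔS = 60.4 J/K

ΔS = ∫dQ_rev/T = m c ln(T₂/T₁) = 154 × 0.446 × ln(1590/660) = 60.4 J/K.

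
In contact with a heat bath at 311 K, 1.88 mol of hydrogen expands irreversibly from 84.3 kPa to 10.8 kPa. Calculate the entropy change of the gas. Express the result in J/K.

Entropy is a state function, so ΔS_gas depends only on the end states.
For an isothermal ideal gas ΔS_gas = nR ln(P₁/P₂) = 1.88 × 8.314 × ln(84.3/10.8) = 32.1 J/K.

ΔS_gas = 32.1 J/K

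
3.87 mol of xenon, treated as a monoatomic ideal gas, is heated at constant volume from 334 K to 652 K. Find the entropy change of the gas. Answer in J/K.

At constant volume, ΔS = nC_V ln(T₂/T₁) with C_V = 3R/2 = 12.47 J mol⁻¹ K⁻¹.
ΔS = 3.87 × 12.47 × ln(652/334) = 32.3 J/K.

ΔS = 32.3 J/K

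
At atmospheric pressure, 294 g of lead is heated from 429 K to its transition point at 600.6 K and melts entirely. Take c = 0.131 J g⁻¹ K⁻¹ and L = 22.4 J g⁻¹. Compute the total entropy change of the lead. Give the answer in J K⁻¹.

ΔS = 23.9 J/K

Warming step: ΔS₁ = m c ln(T_tr/T_i) = 294 × 0.131 × ln(600.6/429) = 12.96 J/K.
Phase change: ΔS₂ = +mL/T_tr = 294 × 22.4 / 600.6 = 10.97 J/K.
ΔS_total = (12.96) + (10.97) = 23.9 J/K.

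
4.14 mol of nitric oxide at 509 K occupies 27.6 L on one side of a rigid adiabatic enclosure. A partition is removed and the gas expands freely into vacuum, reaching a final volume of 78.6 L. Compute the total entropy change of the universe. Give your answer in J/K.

For an ideal gas in free expansion Q = 0 and W = 0, so T is unchanged.
Entropy is a state function; using a reversible isothermal path, ΔS_gas = nR ln(V₂/V₁) = 4.14 × 8.314 × ln(78.6/27.6) = 36 J/K.
The insulated surroundings exchange no heat, so ΔS_surr = 0 and ΔS_universe = ΔS_gas.

ΔS_universe = 36 J/K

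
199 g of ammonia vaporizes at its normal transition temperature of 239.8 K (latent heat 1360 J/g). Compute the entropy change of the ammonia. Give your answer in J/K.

Heat absorbed by the substance: Q = mL = 199 × 1360 = 270640 J.
At constant T, ΔS = Q_rev/T = 270640 / 239.8 = 1130 J/K.

ΔS = 1130 J/K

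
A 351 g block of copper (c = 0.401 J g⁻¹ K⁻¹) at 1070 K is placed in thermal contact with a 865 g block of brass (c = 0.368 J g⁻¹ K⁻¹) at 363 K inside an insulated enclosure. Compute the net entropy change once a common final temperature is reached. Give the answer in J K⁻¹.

Energy balance: T_f = (m₁c₁T₁ + m₂c₂T₂)/(m₁c₁ + m₂c₂) = 579.77 K.
ΔS₁ = m₁c₁ ln(T_f/T₁) = 140.751 × ln(579.77/1070) = -86.25 J/K.
ΔS₂ = m₂c₂ ln(T_f/T₂) = 318.32 × ln(579.77/363) = 149 J/K.
ΔS_total = -86.25 + 149 = 62.8 J/K.

ΔS_total = 62.8 J/K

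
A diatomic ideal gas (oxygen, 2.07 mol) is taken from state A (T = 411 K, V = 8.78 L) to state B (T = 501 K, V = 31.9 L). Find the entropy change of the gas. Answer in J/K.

ΔS = 30.7 J/K

Entropy is a state function: ΔS = nC_V ln(T₂/T₁) + nR ln(V₂/V₁), with C_V = 5R/2 = 20.79 J mol⁻¹ K⁻¹ for a diatomic ideal gas.
ΔS = 2.07 × [20.79 × ln(501/411) + 8.314 × ln(31.9/8.78)] = 30.7 J/K.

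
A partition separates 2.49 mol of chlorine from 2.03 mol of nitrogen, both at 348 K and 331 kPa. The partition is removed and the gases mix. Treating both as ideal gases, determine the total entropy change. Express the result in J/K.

ΔS_mix = 25.9 J/K

Mole fractions: x_A = 2.49/4.52 = 0.551, x_B = 0.449.
ΔS_mix = −R(n_A ln x_A + n_B ln x_B) = −8.314 × (2.49 ln 0.551 + 2.03 ln 0.449) = 25.9 J/K.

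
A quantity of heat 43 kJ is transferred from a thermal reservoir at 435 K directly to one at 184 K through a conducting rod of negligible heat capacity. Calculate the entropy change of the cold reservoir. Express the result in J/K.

ΔS_cold = 234 J/K

The cold reservoir gains heat Q, so ΔS_cold = +Q/T_C = 43000/184 = 234 J/K.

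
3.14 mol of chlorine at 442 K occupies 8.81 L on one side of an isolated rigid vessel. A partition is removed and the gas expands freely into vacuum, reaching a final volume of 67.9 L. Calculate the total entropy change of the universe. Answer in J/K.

ΔS_universe = 53.3 J/K

For an ideal gas in free expansion Q = 0 and W = 0, so T is unchanged.
Entropy is a state function; using a reversible isothermal path, ΔS_gas = nR ln(V₂/V₁) = 3.14 × 8.314 × ln(67.9/8.81) = 53.3 J/K.
The insulated surroundings exchange no heat, so ΔS_surr = 0 and ΔS_universe = ΔS_gas.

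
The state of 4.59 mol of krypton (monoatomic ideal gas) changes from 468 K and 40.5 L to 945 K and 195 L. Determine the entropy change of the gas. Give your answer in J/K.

Entropy is a state function: ΔS = nC_V ln(T₂/T₁) + nR ln(V₂/V₁), with C_V = 3R/2 = 12.47 J mol⁻¹ K⁻¹ for a monoatomic ideal gas.
ΔS = 4.59 × [12.47 × ln(945/468) + 8.314 × ln(195/40.5)] = 100 J/K.

ΔS = 100 J/K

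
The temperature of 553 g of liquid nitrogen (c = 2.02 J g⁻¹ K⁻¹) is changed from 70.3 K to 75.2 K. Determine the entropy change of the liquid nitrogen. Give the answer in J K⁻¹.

ΔS = ∫dQ_rev/T = m c ln(T₂/T₁) = 553 × 2.02 × ln(75.2/70.3) = 75.3 J/K.

ΔS = 75.3 J/K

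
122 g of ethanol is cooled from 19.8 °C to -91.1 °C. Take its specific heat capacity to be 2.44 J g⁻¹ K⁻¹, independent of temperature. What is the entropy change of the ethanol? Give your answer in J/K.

ΔS = -142 J/K

In kelvin: T₁ = 292.95 K, T₂ = 182.05 K. ΔS = ∫dQ_rev/T = m c ln(T₂/T₁) = 122 × 2.44 × ln(182.05/292.95) = -142 J/K.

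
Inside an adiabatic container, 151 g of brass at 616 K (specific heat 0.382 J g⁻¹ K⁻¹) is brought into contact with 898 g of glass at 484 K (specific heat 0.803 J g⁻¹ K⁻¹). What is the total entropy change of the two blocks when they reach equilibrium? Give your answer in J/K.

ΔS_total = 1.66 J/K

Energy balance: T_f = (m₁c₁T₁ + m₂c₂T₂)/(m₁c₁ + m₂c₂) = 493.78 K.
ΔS₁ = m₁c₁ ln(T_f/T₁) = 57.682 × ln(493.78/616) = -12.76 J/K.
ΔS₂ = m₂c₂ ln(T_f/T₂) = 721.094 × ln(493.78/484) = 14.42 J/K.
ΔS_total = -12.76 + 14.42 = 1.66 J/K.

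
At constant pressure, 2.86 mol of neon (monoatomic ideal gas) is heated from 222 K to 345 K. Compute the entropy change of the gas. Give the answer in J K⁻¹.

At constant pressure, ΔS = nC_p ln(T₂/T₁) with C_p = 5R/2 = 20.79 J mol⁻¹ K⁻¹.
ΔS = 2.86 × 20.79 × ln(345/222) = 26.2 J/K.

ΔS = 26.2 J/K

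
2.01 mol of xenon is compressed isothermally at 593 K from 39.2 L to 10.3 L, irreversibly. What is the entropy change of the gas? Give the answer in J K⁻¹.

Entropy is a state function, so ΔS_gas depends only on the end states.
For an isothermal ideal gas ΔS_gas = nR ln(V₂/V₁) = 2.01 × 8.314 × ln(10.3/39.2) = -22.3 J/K.

ΔS_gas = -22.3 J/K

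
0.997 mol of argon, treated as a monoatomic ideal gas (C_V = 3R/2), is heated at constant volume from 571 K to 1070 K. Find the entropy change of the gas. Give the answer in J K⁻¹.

At constant volume, ΔS = nC_V ln(T₂/T₁) with C_V = 3R/2 = 12.47 J mol⁻¹ K⁻¹.
ΔS = 0.997 × 12.47 × ln(1070/571) = 7.81 J/K.

ΔS = 7.81 J/K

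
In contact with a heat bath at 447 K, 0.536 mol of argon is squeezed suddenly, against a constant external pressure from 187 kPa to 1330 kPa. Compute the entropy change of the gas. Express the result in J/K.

Entropy is a state function, so ΔS_gas depends only on the end states.
For an isothermal ideal gas ΔS_gas = nR ln(P₁/P₂) = 0.536 × 8.314 × ln(187/1330) = -8.74 J/K.

ΔS_gas = -8.74 J/K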